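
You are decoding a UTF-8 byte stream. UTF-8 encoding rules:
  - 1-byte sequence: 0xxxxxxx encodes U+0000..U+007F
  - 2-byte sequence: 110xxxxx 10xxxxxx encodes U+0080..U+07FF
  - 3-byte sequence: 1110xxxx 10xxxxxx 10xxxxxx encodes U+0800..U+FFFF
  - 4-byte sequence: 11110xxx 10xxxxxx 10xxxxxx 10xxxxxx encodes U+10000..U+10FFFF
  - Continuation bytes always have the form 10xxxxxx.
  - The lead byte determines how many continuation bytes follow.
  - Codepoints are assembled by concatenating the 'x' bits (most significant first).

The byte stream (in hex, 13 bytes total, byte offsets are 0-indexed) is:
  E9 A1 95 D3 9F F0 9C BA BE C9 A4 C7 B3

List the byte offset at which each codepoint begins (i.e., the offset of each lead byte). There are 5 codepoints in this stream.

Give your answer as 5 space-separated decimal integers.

Byte[0]=E9: 3-byte lead, need 2 cont bytes. acc=0x9
Byte[1]=A1: continuation. acc=(acc<<6)|0x21=0x261
Byte[2]=95: continuation. acc=(acc<<6)|0x15=0x9855
Completed: cp=U+9855 (starts at byte 0)
Byte[3]=D3: 2-byte lead, need 1 cont bytes. acc=0x13
Byte[4]=9F: continuation. acc=(acc<<6)|0x1F=0x4DF
Completed: cp=U+04DF (starts at byte 3)
Byte[5]=F0: 4-byte lead, need 3 cont bytes. acc=0x0
Byte[6]=9C: continuation. acc=(acc<<6)|0x1C=0x1C
Byte[7]=BA: continuation. acc=(acc<<6)|0x3A=0x73A
Byte[8]=BE: continuation. acc=(acc<<6)|0x3E=0x1CEBE
Completed: cp=U+1CEBE (starts at byte 5)
Byte[9]=C9: 2-byte lead, need 1 cont bytes. acc=0x9
Byte[10]=A4: continuation. acc=(acc<<6)|0x24=0x264
Completed: cp=U+0264 (starts at byte 9)
Byte[11]=C7: 2-byte lead, need 1 cont bytes. acc=0x7
Byte[12]=B3: continuation. acc=(acc<<6)|0x33=0x1F3
Completed: cp=U+01F3 (starts at byte 11)

Answer: 0 3 5 9 11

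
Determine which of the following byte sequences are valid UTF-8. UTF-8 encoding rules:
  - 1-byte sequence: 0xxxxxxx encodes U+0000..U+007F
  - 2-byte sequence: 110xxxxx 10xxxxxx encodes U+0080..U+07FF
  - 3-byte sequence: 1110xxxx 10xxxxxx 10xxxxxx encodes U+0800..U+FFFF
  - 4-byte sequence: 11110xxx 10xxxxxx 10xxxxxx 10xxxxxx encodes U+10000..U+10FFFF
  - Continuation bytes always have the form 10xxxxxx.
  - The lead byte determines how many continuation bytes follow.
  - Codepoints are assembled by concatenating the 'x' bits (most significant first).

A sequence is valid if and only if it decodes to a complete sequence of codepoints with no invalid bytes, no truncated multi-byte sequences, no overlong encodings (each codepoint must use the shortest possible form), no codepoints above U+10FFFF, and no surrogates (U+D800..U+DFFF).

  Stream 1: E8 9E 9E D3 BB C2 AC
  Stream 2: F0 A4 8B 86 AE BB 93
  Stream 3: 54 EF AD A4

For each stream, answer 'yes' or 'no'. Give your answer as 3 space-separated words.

Answer: yes no yes

Derivation:
Stream 1: decodes cleanly. VALID
Stream 2: error at byte offset 4. INVALID
Stream 3: decodes cleanly. VALID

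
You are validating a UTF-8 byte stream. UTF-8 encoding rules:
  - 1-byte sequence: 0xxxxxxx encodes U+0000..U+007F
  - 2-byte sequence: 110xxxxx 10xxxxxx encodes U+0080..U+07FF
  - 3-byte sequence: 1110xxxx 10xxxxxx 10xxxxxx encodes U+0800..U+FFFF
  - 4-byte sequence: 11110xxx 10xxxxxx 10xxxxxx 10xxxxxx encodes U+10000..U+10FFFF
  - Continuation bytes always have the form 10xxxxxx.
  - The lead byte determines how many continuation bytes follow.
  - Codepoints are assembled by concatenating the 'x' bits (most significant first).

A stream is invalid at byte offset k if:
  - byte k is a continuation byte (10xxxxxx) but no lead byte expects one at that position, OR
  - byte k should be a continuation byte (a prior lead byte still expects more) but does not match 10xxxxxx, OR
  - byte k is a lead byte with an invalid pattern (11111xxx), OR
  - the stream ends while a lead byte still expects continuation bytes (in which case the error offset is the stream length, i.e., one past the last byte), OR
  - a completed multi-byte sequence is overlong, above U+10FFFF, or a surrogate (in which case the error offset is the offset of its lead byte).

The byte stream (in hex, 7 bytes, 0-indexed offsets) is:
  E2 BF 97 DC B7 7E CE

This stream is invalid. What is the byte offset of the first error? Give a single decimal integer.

Answer: 7

Derivation:
Byte[0]=E2: 3-byte lead, need 2 cont bytes. acc=0x2
Byte[1]=BF: continuation. acc=(acc<<6)|0x3F=0xBF
Byte[2]=97: continuation. acc=(acc<<6)|0x17=0x2FD7
Completed: cp=U+2FD7 (starts at byte 0)
Byte[3]=DC: 2-byte lead, need 1 cont bytes. acc=0x1C
Byte[4]=B7: continuation. acc=(acc<<6)|0x37=0x737
Completed: cp=U+0737 (starts at byte 3)
Byte[5]=7E: 1-byte ASCII. cp=U+007E
Byte[6]=CE: 2-byte lead, need 1 cont bytes. acc=0xE
Byte[7]: stream ended, expected continuation. INVALID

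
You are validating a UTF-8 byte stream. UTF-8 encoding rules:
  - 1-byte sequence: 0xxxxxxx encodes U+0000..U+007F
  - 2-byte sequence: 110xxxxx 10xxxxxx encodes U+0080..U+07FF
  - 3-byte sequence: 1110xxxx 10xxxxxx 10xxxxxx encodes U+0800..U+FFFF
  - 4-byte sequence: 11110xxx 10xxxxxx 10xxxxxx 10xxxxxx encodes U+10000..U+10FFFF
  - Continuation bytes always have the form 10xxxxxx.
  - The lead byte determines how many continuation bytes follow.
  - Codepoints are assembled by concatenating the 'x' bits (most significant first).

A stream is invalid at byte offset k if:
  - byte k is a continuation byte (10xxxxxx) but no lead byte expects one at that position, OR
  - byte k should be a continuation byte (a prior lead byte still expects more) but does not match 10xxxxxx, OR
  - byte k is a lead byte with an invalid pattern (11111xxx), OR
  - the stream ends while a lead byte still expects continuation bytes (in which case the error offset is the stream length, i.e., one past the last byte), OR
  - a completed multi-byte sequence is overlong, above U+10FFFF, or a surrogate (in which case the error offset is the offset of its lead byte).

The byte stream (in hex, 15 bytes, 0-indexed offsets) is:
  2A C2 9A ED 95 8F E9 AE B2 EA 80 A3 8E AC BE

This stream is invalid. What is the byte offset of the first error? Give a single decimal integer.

Answer: 12

Derivation:
Byte[0]=2A: 1-byte ASCII. cp=U+002A
Byte[1]=C2: 2-byte lead, need 1 cont bytes. acc=0x2
Byte[2]=9A: continuation. acc=(acc<<6)|0x1A=0x9A
Completed: cp=U+009A (starts at byte 1)
Byte[3]=ED: 3-byte lead, need 2 cont bytes. acc=0xD
Byte[4]=95: continuation. acc=(acc<<6)|0x15=0x355
Byte[5]=8F: continuation. acc=(acc<<6)|0x0F=0xD54F
Completed: cp=U+D54F (starts at byte 3)
Byte[6]=E9: 3-byte lead, need 2 cont bytes. acc=0x9
Byte[7]=AE: continuation. acc=(acc<<6)|0x2E=0x26E
Byte[8]=B2: continuation. acc=(acc<<6)|0x32=0x9BB2
Completed: cp=U+9BB2 (starts at byte 6)
Byte[9]=EA: 3-byte lead, need 2 cont bytes. acc=0xA
Byte[10]=80: continuation. acc=(acc<<6)|0x00=0x280
Byte[11]=A3: continuation. acc=(acc<<6)|0x23=0xA023
Completed: cp=U+A023 (starts at byte 9)
Byte[12]=8E: INVALID lead byte (not 0xxx/110x/1110/11110)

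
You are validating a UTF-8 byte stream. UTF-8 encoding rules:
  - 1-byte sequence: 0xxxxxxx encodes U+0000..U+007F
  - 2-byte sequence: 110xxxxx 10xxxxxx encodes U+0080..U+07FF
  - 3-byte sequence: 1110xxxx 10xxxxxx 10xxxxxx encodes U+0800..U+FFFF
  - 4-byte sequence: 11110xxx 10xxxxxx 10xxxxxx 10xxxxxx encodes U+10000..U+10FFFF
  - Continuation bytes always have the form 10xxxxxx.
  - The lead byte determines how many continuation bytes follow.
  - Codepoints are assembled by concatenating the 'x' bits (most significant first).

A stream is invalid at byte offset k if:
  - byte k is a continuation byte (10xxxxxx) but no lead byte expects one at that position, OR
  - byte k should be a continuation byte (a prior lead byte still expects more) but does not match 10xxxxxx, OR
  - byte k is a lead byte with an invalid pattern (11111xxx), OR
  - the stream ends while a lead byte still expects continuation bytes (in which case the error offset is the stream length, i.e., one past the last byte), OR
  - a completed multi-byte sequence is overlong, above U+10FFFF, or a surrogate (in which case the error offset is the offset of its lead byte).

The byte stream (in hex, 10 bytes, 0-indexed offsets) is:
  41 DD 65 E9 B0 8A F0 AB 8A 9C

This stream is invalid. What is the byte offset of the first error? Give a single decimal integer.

Byte[0]=41: 1-byte ASCII. cp=U+0041
Byte[1]=DD: 2-byte lead, need 1 cont bytes. acc=0x1D
Byte[2]=65: expected 10xxxxxx continuation. INVALID

Answer: 2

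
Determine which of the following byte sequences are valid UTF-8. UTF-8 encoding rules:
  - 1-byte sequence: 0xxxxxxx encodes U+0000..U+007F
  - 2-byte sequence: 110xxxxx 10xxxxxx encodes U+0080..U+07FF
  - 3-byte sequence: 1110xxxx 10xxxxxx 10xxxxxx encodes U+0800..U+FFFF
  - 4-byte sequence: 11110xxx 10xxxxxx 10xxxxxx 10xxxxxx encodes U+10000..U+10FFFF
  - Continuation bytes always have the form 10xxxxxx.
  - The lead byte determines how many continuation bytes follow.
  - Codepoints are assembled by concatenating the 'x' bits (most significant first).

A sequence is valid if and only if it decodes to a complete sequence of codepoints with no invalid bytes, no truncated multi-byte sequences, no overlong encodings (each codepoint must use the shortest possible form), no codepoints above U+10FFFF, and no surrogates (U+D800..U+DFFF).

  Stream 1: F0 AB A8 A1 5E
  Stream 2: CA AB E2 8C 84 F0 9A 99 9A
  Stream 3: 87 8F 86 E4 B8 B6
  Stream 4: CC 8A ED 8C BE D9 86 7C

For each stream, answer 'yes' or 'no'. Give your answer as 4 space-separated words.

Stream 1: decodes cleanly. VALID
Stream 2: decodes cleanly. VALID
Stream 3: error at byte offset 0. INVALID
Stream 4: decodes cleanly. VALID

Answer: yes yes no yes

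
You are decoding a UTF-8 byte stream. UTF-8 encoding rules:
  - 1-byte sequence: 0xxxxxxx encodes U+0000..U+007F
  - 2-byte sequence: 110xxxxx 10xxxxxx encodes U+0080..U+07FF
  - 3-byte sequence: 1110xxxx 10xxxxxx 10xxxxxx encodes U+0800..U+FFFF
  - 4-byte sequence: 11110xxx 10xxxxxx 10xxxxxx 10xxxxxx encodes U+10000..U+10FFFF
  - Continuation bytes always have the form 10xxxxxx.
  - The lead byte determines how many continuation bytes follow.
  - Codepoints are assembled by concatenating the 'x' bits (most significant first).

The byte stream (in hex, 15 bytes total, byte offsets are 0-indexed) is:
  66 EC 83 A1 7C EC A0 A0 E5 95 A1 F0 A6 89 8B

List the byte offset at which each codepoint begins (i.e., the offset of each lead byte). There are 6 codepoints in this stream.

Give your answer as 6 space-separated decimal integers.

Byte[0]=66: 1-byte ASCII. cp=U+0066
Byte[1]=EC: 3-byte lead, need 2 cont bytes. acc=0xC
Byte[2]=83: continuation. acc=(acc<<6)|0x03=0x303
Byte[3]=A1: continuation. acc=(acc<<6)|0x21=0xC0E1
Completed: cp=U+C0E1 (starts at byte 1)
Byte[4]=7C: 1-byte ASCII. cp=U+007C
Byte[5]=EC: 3-byte lead, need 2 cont bytes. acc=0xC
Byte[6]=A0: continuation. acc=(acc<<6)|0x20=0x320
Byte[7]=A0: continuation. acc=(acc<<6)|0x20=0xC820
Completed: cp=U+C820 (starts at byte 5)
Byte[8]=E5: 3-byte lead, need 2 cont bytes. acc=0x5
Byte[9]=95: continuation. acc=(acc<<6)|0x15=0x155
Byte[10]=A1: continuation. acc=(acc<<6)|0x21=0x5561
Completed: cp=U+5561 (starts at byte 8)
Byte[11]=F0: 4-byte lead, need 3 cont bytes. acc=0x0
Byte[12]=A6: continuation. acc=(acc<<6)|0x26=0x26
Byte[13]=89: continuation. acc=(acc<<6)|0x09=0x989
Byte[14]=8B: continuation. acc=(acc<<6)|0x0B=0x2624B
Completed: cp=U+2624B (starts at byte 11)

Answer: 0 1 4 5 8 11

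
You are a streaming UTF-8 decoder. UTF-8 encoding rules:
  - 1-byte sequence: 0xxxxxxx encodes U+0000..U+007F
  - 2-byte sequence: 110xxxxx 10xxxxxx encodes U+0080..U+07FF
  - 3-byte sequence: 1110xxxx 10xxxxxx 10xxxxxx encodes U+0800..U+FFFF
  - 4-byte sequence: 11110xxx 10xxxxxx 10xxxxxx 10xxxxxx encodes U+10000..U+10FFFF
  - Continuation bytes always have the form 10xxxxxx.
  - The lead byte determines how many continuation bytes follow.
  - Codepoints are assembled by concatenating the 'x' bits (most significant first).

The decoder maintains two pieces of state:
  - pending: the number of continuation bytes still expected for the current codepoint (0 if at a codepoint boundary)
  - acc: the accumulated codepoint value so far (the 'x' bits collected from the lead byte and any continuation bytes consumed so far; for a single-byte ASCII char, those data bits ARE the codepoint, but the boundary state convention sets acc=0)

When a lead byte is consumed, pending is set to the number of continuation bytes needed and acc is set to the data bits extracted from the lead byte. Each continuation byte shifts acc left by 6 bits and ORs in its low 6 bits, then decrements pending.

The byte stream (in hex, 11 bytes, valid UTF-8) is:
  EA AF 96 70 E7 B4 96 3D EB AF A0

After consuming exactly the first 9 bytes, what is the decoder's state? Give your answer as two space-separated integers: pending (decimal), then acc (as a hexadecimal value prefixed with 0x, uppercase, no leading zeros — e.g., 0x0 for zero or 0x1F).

Answer: 2 0xB

Derivation:
Byte[0]=EA: 3-byte lead. pending=2, acc=0xA
Byte[1]=AF: continuation. acc=(acc<<6)|0x2F=0x2AF, pending=1
Byte[2]=96: continuation. acc=(acc<<6)|0x16=0xABD6, pending=0
Byte[3]=70: 1-byte. pending=0, acc=0x0
Byte[4]=E7: 3-byte lead. pending=2, acc=0x7
Byte[5]=B4: continuation. acc=(acc<<6)|0x34=0x1F4, pending=1
Byte[6]=96: continuation. acc=(acc<<6)|0x16=0x7D16, pending=0
Byte[7]=3D: 1-byte. pending=0, acc=0x0
Byte[8]=EB: 3-byte lead. pending=2, acc=0xB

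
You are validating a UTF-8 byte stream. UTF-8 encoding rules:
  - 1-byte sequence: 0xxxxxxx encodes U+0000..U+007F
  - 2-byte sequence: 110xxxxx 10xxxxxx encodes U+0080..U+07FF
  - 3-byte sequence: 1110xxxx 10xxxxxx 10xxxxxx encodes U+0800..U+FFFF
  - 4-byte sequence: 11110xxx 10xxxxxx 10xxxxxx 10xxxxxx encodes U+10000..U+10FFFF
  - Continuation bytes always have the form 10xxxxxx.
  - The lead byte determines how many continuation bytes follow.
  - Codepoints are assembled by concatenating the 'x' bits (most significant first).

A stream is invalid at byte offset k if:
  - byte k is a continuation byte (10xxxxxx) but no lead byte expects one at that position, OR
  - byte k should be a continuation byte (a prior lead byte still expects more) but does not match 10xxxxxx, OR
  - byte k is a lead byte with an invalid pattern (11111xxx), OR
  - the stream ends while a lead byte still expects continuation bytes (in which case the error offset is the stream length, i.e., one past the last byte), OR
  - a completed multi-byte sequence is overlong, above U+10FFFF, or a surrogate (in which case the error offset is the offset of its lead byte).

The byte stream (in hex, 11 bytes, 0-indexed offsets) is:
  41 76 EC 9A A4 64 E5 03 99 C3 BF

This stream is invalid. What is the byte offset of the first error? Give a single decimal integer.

Byte[0]=41: 1-byte ASCII. cp=U+0041
Byte[1]=76: 1-byte ASCII. cp=U+0076
Byte[2]=EC: 3-byte lead, need 2 cont bytes. acc=0xC
Byte[3]=9A: continuation. acc=(acc<<6)|0x1A=0x31A
Byte[4]=A4: continuation. acc=(acc<<6)|0x24=0xC6A4
Completed: cp=U+C6A4 (starts at byte 2)
Byte[5]=64: 1-byte ASCII. cp=U+0064
Byte[6]=E5: 3-byte lead, need 2 cont bytes. acc=0x5
Byte[7]=03: expected 10xxxxxx continuation. INVALID

Answer: 7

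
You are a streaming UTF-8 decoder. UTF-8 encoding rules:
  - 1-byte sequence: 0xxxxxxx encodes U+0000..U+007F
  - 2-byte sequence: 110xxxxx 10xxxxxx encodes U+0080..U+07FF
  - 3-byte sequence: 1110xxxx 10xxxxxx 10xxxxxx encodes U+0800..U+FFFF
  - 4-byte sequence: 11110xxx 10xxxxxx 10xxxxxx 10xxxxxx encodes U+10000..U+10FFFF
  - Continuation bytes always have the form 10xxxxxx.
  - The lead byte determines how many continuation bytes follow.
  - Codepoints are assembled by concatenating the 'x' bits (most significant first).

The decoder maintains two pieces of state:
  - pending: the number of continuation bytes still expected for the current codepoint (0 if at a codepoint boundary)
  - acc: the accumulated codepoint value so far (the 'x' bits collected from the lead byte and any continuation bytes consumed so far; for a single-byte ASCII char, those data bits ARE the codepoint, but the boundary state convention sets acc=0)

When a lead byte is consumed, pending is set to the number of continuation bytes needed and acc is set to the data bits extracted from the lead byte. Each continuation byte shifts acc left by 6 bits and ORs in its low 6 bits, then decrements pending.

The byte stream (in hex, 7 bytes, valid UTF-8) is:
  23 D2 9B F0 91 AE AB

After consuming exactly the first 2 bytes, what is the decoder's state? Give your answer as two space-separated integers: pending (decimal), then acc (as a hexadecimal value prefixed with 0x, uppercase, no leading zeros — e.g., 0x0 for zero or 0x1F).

Byte[0]=23: 1-byte. pending=0, acc=0x0
Byte[1]=D2: 2-byte lead. pending=1, acc=0x12

Answer: 1 0x12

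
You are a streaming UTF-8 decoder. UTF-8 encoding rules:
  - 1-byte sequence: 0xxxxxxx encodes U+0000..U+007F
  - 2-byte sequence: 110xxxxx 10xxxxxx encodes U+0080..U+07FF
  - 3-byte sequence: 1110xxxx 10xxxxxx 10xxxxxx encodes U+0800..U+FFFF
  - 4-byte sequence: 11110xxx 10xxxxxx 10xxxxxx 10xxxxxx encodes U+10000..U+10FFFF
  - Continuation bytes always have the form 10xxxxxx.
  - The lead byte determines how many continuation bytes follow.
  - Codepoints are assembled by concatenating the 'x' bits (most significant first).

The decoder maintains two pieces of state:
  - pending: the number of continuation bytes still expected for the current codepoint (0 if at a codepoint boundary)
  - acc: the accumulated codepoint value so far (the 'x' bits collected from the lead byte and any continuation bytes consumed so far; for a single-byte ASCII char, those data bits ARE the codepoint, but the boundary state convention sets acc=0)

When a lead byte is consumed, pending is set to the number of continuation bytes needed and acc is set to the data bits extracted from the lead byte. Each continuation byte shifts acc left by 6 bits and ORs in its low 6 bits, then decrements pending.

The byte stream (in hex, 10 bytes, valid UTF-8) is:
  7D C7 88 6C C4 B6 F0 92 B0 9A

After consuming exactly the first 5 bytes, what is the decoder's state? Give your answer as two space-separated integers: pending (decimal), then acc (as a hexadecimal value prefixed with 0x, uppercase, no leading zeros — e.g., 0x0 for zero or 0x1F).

Byte[0]=7D: 1-byte. pending=0, acc=0x0
Byte[1]=C7: 2-byte lead. pending=1, acc=0x7
Byte[2]=88: continuation. acc=(acc<<6)|0x08=0x1C8, pending=0
Byte[3]=6C: 1-byte. pending=0, acc=0x0
Byte[4]=C4: 2-byte lead. pending=1, acc=0x4

Answer: 1 0x4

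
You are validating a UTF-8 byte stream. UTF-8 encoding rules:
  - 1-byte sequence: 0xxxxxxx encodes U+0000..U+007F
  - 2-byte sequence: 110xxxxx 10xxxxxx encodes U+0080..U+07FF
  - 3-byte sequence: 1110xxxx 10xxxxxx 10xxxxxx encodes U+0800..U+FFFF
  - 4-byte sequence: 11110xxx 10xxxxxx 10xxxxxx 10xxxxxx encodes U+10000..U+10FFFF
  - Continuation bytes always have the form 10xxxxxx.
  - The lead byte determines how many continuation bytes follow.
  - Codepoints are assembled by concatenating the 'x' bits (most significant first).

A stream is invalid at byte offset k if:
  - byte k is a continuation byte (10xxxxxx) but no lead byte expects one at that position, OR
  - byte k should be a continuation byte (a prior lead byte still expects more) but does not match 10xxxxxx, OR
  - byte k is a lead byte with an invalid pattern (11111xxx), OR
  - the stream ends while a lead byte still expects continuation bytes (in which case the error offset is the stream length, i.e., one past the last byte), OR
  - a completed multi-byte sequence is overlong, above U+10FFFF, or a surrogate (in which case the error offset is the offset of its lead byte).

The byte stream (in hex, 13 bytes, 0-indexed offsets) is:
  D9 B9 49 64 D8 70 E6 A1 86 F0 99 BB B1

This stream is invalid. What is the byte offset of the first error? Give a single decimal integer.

Answer: 5

Derivation:
Byte[0]=D9: 2-byte lead, need 1 cont bytes. acc=0x19
Byte[1]=B9: continuation. acc=(acc<<6)|0x39=0x679
Completed: cp=U+0679 (starts at byte 0)
Byte[2]=49: 1-byte ASCII. cp=U+0049
Byte[3]=64: 1-byte ASCII. cp=U+0064
Byte[4]=D8: 2-byte lead, need 1 cont bytes. acc=0x18
Byte[5]=70: expected 10xxxxxx continuation. INVALID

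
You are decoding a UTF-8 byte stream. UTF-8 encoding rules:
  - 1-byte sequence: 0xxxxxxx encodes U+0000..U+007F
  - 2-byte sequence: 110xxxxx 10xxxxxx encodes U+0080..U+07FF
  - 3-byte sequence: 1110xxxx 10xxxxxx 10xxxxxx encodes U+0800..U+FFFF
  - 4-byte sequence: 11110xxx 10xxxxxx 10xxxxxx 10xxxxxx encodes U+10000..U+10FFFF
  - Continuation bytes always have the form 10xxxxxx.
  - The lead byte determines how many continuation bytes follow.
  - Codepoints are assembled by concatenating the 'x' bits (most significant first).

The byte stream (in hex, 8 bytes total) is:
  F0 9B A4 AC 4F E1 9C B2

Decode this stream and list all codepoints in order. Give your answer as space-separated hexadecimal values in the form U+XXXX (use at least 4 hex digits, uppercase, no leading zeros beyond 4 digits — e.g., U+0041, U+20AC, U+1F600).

Answer: U+1B92C U+004F U+1732

Derivation:
Byte[0]=F0: 4-byte lead, need 3 cont bytes. acc=0x0
Byte[1]=9B: continuation. acc=(acc<<6)|0x1B=0x1B
Byte[2]=A4: continuation. acc=(acc<<6)|0x24=0x6E4
Byte[3]=AC: continuation. acc=(acc<<6)|0x2C=0x1B92C
Completed: cp=U+1B92C (starts at byte 0)
Byte[4]=4F: 1-byte ASCII. cp=U+004F
Byte[5]=E1: 3-byte lead, need 2 cont bytes. acc=0x1
Byte[6]=9C: continuation. acc=(acc<<6)|0x1C=0x5C
Byte[7]=B2: continuation. acc=(acc<<6)|0x32=0x1732
Completed: cp=U+1732 (starts at byte 5)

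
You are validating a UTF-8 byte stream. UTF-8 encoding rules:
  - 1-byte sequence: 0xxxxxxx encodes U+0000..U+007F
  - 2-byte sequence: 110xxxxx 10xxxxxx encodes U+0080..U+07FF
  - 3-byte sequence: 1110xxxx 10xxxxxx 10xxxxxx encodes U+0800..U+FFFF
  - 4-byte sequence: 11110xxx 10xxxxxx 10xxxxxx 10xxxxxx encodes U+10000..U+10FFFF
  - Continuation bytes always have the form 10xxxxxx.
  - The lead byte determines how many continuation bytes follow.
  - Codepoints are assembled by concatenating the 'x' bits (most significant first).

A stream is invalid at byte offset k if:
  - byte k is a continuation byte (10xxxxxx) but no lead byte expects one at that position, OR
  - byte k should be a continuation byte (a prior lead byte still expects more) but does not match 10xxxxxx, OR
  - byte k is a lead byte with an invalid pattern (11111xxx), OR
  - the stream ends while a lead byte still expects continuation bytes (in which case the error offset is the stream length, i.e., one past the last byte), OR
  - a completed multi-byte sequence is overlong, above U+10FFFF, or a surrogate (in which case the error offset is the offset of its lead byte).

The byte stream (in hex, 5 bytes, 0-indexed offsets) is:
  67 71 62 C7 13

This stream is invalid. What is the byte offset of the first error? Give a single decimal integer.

Answer: 4

Derivation:
Byte[0]=67: 1-byte ASCII. cp=U+0067
Byte[1]=71: 1-byte ASCII. cp=U+0071
Byte[2]=62: 1-byte ASCII. cp=U+0062
Byte[3]=C7: 2-byte lead, need 1 cont bytes. acc=0x7
Byte[4]=13: expected 10xxxxxx continuation. INVALID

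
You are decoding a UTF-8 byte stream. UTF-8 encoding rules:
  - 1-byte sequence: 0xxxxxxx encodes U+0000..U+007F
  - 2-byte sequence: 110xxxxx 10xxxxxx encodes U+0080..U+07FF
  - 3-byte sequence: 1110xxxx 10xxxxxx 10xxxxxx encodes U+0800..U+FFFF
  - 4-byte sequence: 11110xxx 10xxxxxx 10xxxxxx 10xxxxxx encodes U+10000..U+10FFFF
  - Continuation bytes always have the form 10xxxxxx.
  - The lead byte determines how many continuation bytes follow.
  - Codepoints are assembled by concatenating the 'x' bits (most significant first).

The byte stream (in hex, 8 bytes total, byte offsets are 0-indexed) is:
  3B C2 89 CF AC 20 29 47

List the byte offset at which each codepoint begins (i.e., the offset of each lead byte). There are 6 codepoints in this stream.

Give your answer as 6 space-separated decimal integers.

Answer: 0 1 3 5 6 7

Derivation:
Byte[0]=3B: 1-byte ASCII. cp=U+003B
Byte[1]=C2: 2-byte lead, need 1 cont bytes. acc=0x2
Byte[2]=89: continuation. acc=(acc<<6)|0x09=0x89
Completed: cp=U+0089 (starts at byte 1)
Byte[3]=CF: 2-byte lead, need 1 cont bytes. acc=0xF
Byte[4]=AC: continuation. acc=(acc<<6)|0x2C=0x3EC
Completed: cp=U+03EC (starts at byte 3)
Byte[5]=20: 1-byte ASCII. cp=U+0020
Byte[6]=29: 1-byte ASCII. cp=U+0029
Byte[7]=47: 1-byte ASCII. cp=U+0047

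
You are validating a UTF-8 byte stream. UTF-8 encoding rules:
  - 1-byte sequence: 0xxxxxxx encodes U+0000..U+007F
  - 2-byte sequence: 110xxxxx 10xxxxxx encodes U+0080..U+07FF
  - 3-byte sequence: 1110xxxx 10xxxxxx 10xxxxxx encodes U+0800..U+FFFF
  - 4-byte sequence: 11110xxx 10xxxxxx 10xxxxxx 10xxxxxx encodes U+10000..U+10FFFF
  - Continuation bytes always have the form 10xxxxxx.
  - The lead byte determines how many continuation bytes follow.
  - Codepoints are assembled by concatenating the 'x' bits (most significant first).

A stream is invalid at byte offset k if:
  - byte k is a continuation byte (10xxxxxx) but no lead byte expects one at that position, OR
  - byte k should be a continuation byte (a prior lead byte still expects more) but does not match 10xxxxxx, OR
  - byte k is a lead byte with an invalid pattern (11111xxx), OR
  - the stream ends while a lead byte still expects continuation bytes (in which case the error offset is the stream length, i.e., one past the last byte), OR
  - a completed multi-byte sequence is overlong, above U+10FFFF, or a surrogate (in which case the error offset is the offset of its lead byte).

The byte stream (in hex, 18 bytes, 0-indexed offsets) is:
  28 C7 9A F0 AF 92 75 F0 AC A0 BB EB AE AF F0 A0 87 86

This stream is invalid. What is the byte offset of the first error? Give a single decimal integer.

Byte[0]=28: 1-byte ASCII. cp=U+0028
Byte[1]=C7: 2-byte lead, need 1 cont bytes. acc=0x7
Byte[2]=9A: continuation. acc=(acc<<6)|0x1A=0x1DA
Completed: cp=U+01DA (starts at byte 1)
Byte[3]=F0: 4-byte lead, need 3 cont bytes. acc=0x0
Byte[4]=AF: continuation. acc=(acc<<6)|0x2F=0x2F
Byte[5]=92: continuation. acc=(acc<<6)|0x12=0xBD2
Byte[6]=75: expected 10xxxxxx continuation. INVALID

Answer: 6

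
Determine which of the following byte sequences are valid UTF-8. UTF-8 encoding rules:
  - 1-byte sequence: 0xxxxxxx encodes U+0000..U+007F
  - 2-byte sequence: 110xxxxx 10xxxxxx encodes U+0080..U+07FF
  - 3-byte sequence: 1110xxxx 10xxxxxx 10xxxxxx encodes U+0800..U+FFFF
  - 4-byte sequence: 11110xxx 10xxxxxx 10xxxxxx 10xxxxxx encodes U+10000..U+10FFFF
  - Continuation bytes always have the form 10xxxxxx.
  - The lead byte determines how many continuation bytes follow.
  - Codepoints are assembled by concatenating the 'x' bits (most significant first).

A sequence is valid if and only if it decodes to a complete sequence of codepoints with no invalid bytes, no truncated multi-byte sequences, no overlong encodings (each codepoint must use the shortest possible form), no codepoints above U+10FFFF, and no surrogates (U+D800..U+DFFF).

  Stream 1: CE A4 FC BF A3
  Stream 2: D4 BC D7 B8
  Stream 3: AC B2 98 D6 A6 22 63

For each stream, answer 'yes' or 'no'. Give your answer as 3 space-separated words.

Answer: no yes no

Derivation:
Stream 1: error at byte offset 2. INVALID
Stream 2: decodes cleanly. VALID
Stream 3: error at byte offset 0. INVALID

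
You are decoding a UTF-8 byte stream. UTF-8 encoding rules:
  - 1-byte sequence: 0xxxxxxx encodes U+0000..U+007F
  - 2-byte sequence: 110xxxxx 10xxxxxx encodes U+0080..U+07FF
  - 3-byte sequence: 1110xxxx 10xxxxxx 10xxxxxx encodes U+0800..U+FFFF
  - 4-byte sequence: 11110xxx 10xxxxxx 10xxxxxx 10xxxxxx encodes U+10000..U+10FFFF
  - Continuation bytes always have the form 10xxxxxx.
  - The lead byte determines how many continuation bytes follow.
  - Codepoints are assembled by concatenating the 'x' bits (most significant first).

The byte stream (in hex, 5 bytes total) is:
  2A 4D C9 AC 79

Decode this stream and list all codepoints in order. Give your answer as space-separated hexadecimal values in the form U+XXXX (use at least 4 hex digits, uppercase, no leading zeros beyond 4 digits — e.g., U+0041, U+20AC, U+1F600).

Byte[0]=2A: 1-byte ASCII. cp=U+002A
Byte[1]=4D: 1-byte ASCII. cp=U+004D
Byte[2]=C9: 2-byte lead, need 1 cont bytes. acc=0x9
Byte[3]=AC: continuation. acc=(acc<<6)|0x2C=0x26C
Completed: cp=U+026C (starts at byte 2)
Byte[4]=79: 1-byte ASCII. cp=U+0079

Answer: U+002A U+004D U+026C U+0079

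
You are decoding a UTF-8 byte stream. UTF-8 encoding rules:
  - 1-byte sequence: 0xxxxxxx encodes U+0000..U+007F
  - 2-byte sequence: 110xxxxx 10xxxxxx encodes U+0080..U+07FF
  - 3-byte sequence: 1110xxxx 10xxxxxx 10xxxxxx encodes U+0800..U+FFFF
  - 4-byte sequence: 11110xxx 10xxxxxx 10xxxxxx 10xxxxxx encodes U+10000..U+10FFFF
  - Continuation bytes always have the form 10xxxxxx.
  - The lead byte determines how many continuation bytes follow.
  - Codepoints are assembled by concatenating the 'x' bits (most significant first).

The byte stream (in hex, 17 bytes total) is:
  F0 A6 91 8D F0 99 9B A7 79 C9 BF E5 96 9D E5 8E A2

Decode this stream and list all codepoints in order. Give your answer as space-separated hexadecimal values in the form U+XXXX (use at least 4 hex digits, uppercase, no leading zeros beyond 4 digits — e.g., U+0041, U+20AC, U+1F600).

Answer: U+2644D U+196E7 U+0079 U+027F U+559D U+53A2

Derivation:
Byte[0]=F0: 4-byte lead, need 3 cont bytes. acc=0x0
Byte[1]=A6: continuation. acc=(acc<<6)|0x26=0x26
Byte[2]=91: continuation. acc=(acc<<6)|0x11=0x991
Byte[3]=8D: continuation. acc=(acc<<6)|0x0D=0x2644D
Completed: cp=U+2644D (starts at byte 0)
Byte[4]=F0: 4-byte lead, need 3 cont bytes. acc=0x0
Byte[5]=99: continuation. acc=(acc<<6)|0x19=0x19
Byte[6]=9B: continuation. acc=(acc<<6)|0x1B=0x65B
Byte[7]=A7: continuation. acc=(acc<<6)|0x27=0x196E7
Completed: cp=U+196E7 (starts at byte 4)
Byte[8]=79: 1-byte ASCII. cp=U+0079
Byte[9]=C9: 2-byte lead, need 1 cont bytes. acc=0x9
Byte[10]=BF: continuation. acc=(acc<<6)|0x3F=0x27F
Completed: cp=U+027F (starts at byte 9)
Byte[11]=E5: 3-byte lead, need 2 cont bytes. acc=0x5
Byte[12]=96: continuation. acc=(acc<<6)|0x16=0x156
Byte[13]=9D: continuation. acc=(acc<<6)|0x1D=0x559D
Completed: cp=U+559D (starts at byte 11)
Byte[14]=E5: 3-byte lead, need 2 cont bytes. acc=0x5
Byte[15]=8E: continuation. acc=(acc<<6)|0x0E=0x14E
Byte[16]=A2: continuation. acc=(acc<<6)|0x22=0x53A2
Completed: cp=U+53A2 (starts at byte 14)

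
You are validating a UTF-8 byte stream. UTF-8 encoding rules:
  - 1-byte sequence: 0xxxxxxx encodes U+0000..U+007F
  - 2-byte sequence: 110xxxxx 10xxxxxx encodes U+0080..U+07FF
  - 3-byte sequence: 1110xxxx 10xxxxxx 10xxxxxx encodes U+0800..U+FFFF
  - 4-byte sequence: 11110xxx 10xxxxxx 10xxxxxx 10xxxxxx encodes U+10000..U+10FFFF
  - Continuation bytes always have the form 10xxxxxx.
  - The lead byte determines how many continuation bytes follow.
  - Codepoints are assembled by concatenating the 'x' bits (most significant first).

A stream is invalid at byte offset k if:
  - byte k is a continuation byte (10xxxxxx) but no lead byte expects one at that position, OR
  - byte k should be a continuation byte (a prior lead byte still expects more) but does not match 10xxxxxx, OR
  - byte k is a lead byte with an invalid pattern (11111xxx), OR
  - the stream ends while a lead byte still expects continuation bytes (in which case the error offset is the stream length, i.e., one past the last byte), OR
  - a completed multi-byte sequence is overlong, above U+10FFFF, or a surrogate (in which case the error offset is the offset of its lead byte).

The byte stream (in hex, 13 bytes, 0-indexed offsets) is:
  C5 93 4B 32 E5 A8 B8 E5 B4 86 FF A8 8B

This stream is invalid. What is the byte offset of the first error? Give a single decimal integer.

Answer: 10

Derivation:
Byte[0]=C5: 2-byte lead, need 1 cont bytes. acc=0x5
Byte[1]=93: continuation. acc=(acc<<6)|0x13=0x153
Completed: cp=U+0153 (starts at byte 0)
Byte[2]=4B: 1-byte ASCII. cp=U+004B
Byte[3]=32: 1-byte ASCII. cp=U+0032
Byte[4]=E5: 3-byte lead, need 2 cont bytes. acc=0x5
Byte[5]=A8: continuation. acc=(acc<<6)|0x28=0x168
Byte[6]=B8: continuation. acc=(acc<<6)|0x38=0x5A38
Completed: cp=U+5A38 (starts at byte 4)
Byte[7]=E5: 3-byte lead, need 2 cont bytes. acc=0x5
Byte[8]=B4: continuation. acc=(acc<<6)|0x34=0x174
Byte[9]=86: continuation. acc=(acc<<6)|0x06=0x5D06
Completed: cp=U+5D06 (starts at byte 7)
Byte[10]=FF: INVALID lead byte (not 0xxx/110x/1110/11110)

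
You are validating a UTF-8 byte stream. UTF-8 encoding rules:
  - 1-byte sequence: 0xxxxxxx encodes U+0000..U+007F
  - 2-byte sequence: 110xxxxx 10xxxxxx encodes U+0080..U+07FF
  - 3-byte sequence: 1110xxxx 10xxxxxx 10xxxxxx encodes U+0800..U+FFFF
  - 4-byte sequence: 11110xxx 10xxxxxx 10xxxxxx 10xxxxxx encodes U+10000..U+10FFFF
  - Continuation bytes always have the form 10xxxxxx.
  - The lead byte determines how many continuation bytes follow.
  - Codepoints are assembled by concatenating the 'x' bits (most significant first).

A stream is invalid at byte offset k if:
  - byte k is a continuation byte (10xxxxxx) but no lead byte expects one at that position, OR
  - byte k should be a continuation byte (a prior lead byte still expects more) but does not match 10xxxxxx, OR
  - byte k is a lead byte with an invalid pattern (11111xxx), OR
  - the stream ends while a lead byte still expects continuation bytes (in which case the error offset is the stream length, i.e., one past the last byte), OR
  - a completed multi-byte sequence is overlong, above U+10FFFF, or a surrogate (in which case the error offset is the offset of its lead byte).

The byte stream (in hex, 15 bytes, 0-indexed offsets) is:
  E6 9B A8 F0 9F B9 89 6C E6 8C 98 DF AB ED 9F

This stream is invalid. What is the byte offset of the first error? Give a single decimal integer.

Answer: 15

Derivation:
Byte[0]=E6: 3-byte lead, need 2 cont bytes. acc=0x6
Byte[1]=9B: continuation. acc=(acc<<6)|0x1B=0x19B
Byte[2]=A8: continuation. acc=(acc<<6)|0x28=0x66E8
Completed: cp=U+66E8 (starts at byte 0)
Byte[3]=F0: 4-byte lead, need 3 cont bytes. acc=0x0
Byte[4]=9F: continuation. acc=(acc<<6)|0x1F=0x1F
Byte[5]=B9: continuation. acc=(acc<<6)|0x39=0x7F9
Byte[6]=89: continuation. acc=(acc<<6)|0x09=0x1FE49
Completed: cp=U+1FE49 (starts at byte 3)
Byte[7]=6C: 1-byte ASCII. cp=U+006C
Byte[8]=E6: 3-byte lead, need 2 cont bytes. acc=0x6
Byte[9]=8C: continuation. acc=(acc<<6)|0x0C=0x18C
Byte[10]=98: continuation. acc=(acc<<6)|0x18=0x6318
Completed: cp=U+6318 (starts at byte 8)
Byte[11]=DF: 2-byte lead, need 1 cont bytes. acc=0x1F
Byte[12]=AB: continuation. acc=(acc<<6)|0x2B=0x7EB
Completed: cp=U+07EB (starts at byte 11)
Byte[13]=ED: 3-byte lead, need 2 cont bytes. acc=0xD
Byte[14]=9F: continuation. acc=(acc<<6)|0x1F=0x35F
Byte[15]: stream ended, expected continuation. INVALID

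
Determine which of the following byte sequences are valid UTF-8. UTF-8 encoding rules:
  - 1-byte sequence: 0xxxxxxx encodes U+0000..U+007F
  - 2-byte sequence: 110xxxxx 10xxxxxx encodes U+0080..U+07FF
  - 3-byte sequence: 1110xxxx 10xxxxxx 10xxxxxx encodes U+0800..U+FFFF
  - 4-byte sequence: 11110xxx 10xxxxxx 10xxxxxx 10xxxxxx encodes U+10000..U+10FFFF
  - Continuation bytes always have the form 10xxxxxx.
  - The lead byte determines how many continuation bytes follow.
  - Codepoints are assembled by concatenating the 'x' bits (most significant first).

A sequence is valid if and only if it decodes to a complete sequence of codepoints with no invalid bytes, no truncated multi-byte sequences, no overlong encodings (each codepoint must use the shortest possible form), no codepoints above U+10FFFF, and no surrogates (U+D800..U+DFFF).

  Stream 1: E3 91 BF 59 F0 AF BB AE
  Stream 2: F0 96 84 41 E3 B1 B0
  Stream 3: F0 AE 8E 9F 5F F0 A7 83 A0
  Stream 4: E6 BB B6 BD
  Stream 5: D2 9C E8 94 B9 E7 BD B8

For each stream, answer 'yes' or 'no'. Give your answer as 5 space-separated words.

Answer: yes no yes no yes

Derivation:
Stream 1: decodes cleanly. VALID
Stream 2: error at byte offset 3. INVALID
Stream 3: decodes cleanly. VALID
Stream 4: error at byte offset 3. INVALID
Stream 5: decodes cleanly. VALID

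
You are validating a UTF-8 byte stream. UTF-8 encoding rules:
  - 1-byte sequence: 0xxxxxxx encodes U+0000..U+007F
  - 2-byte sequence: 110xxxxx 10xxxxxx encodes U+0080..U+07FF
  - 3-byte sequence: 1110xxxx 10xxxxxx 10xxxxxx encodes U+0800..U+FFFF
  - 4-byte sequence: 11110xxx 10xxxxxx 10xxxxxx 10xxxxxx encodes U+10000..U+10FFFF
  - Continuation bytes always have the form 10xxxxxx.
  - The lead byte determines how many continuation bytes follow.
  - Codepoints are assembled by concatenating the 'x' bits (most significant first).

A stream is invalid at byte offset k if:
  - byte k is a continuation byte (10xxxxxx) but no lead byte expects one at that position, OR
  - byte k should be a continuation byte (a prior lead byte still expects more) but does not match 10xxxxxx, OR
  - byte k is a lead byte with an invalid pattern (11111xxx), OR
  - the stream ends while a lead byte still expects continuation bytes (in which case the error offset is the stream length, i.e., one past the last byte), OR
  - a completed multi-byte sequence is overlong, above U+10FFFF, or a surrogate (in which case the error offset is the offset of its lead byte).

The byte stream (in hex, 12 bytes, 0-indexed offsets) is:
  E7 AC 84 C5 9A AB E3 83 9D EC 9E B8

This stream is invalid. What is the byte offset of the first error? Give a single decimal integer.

Answer: 5

Derivation:
Byte[0]=E7: 3-byte lead, need 2 cont bytes. acc=0x7
Byte[1]=AC: continuation. acc=(acc<<6)|0x2C=0x1EC
Byte[2]=84: continuation. acc=(acc<<6)|0x04=0x7B04
Completed: cp=U+7B04 (starts at byte 0)
Byte[3]=C5: 2-byte lead, need 1 cont bytes. acc=0x5
Byte[4]=9A: continuation. acc=(acc<<6)|0x1A=0x15A
Completed: cp=U+015A (starts at byte 3)
Byte[5]=AB: INVALID lead byte (not 0xxx/110x/1110/11110)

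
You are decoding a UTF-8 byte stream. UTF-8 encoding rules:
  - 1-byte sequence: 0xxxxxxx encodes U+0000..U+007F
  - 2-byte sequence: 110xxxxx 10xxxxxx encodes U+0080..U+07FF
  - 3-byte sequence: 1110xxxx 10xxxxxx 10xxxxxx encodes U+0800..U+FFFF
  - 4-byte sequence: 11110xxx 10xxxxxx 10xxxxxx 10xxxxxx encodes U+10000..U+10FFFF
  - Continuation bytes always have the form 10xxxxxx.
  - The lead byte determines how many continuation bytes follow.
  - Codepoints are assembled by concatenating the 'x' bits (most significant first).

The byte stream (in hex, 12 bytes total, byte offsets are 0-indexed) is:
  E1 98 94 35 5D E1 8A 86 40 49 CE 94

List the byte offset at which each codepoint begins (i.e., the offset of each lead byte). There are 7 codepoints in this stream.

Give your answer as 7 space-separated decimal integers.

Byte[0]=E1: 3-byte lead, need 2 cont bytes. acc=0x1
Byte[1]=98: continuation. acc=(acc<<6)|0x18=0x58
Byte[2]=94: continuation. acc=(acc<<6)|0x14=0x1614
Completed: cp=U+1614 (starts at byte 0)
Byte[3]=35: 1-byte ASCII. cp=U+0035
Byte[4]=5D: 1-byte ASCII. cp=U+005D
Byte[5]=E1: 3-byte lead, need 2 cont bytes. acc=0x1
Byte[6]=8A: continuation. acc=(acc<<6)|0x0A=0x4A
Byte[7]=86: continuation. acc=(acc<<6)|0x06=0x1286
Completed: cp=U+1286 (starts at byte 5)
Byte[8]=40: 1-byte ASCII. cp=U+0040
Byte[9]=49: 1-byte ASCII. cp=U+0049
Byte[10]=CE: 2-byte lead, need 1 cont bytes. acc=0xE
Byte[11]=94: continuation. acc=(acc<<6)|0x14=0x394
Completed: cp=U+0394 (starts at byte 10)

Answer: 0 3 4 5 8 9 10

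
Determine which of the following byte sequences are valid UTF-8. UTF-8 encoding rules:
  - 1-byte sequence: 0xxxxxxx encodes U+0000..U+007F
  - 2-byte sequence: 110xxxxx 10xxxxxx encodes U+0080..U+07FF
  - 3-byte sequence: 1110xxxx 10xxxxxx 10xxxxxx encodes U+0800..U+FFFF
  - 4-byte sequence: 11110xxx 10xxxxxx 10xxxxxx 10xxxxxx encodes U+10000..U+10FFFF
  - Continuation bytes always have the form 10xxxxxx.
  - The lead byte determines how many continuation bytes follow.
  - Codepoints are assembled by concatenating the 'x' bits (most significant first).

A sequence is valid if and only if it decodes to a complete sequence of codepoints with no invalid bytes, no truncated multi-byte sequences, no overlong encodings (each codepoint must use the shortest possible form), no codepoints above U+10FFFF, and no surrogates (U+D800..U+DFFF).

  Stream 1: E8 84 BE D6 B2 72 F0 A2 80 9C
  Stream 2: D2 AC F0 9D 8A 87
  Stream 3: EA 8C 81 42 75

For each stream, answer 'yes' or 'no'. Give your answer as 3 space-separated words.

Answer: yes yes yes

Derivation:
Stream 1: decodes cleanly. VALID
Stream 2: decodes cleanly. VALID
Stream 3: decodes cleanly. VALID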